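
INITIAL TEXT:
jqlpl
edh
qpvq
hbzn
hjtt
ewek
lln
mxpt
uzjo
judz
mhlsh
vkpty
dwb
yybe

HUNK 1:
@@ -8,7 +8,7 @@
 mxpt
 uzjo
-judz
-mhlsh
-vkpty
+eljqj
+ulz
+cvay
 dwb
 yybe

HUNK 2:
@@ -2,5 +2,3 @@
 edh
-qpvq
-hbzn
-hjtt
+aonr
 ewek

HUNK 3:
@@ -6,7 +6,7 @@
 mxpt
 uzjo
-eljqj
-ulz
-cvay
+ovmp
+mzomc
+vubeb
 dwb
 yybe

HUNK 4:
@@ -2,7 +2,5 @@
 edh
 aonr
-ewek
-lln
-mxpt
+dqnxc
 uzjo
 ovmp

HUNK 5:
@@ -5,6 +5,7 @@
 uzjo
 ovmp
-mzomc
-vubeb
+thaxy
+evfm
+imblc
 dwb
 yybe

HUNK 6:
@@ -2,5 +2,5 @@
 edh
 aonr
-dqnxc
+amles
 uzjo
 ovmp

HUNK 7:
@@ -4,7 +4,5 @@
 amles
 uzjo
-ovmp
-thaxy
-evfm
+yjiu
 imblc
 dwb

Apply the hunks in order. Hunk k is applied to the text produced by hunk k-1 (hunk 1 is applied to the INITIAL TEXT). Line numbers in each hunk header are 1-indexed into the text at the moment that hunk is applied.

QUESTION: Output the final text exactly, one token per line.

Answer: jqlpl
edh
aonr
amles
uzjo
yjiu
imblc
dwb
yybe

Derivation:
Hunk 1: at line 8 remove [judz,mhlsh,vkpty] add [eljqj,ulz,cvay] -> 14 lines: jqlpl edh qpvq hbzn hjtt ewek lln mxpt uzjo eljqj ulz cvay dwb yybe
Hunk 2: at line 2 remove [qpvq,hbzn,hjtt] add [aonr] -> 12 lines: jqlpl edh aonr ewek lln mxpt uzjo eljqj ulz cvay dwb yybe
Hunk 3: at line 6 remove [eljqj,ulz,cvay] add [ovmp,mzomc,vubeb] -> 12 lines: jqlpl edh aonr ewek lln mxpt uzjo ovmp mzomc vubeb dwb yybe
Hunk 4: at line 2 remove [ewek,lln,mxpt] add [dqnxc] -> 10 lines: jqlpl edh aonr dqnxc uzjo ovmp mzomc vubeb dwb yybe
Hunk 5: at line 5 remove [mzomc,vubeb] add [thaxy,evfm,imblc] -> 11 lines: jqlpl edh aonr dqnxc uzjo ovmp thaxy evfm imblc dwb yybe
Hunk 6: at line 2 remove [dqnxc] add [amles] -> 11 lines: jqlpl edh aonr amles uzjo ovmp thaxy evfm imblc dwb yybe
Hunk 7: at line 4 remove [ovmp,thaxy,evfm] add [yjiu] -> 9 lines: jqlpl edh aonr amles uzjo yjiu imblc dwb yybe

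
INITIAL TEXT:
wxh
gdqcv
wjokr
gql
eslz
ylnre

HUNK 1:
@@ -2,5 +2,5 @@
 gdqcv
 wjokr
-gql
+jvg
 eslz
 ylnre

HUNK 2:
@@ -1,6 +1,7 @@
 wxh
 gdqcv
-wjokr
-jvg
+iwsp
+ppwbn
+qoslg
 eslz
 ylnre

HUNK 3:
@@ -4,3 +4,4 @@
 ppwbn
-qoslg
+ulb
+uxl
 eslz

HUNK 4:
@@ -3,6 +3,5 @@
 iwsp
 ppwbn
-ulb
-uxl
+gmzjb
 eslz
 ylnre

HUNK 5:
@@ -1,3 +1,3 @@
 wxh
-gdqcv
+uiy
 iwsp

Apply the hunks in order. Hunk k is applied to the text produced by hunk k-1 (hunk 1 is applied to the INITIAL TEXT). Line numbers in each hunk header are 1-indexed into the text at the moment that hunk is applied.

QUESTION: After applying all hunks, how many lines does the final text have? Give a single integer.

Answer: 7

Derivation:
Hunk 1: at line 2 remove [gql] add [jvg] -> 6 lines: wxh gdqcv wjokr jvg eslz ylnre
Hunk 2: at line 1 remove [wjokr,jvg] add [iwsp,ppwbn,qoslg] -> 7 lines: wxh gdqcv iwsp ppwbn qoslg eslz ylnre
Hunk 3: at line 4 remove [qoslg] add [ulb,uxl] -> 8 lines: wxh gdqcv iwsp ppwbn ulb uxl eslz ylnre
Hunk 4: at line 3 remove [ulb,uxl] add [gmzjb] -> 7 lines: wxh gdqcv iwsp ppwbn gmzjb eslz ylnre
Hunk 5: at line 1 remove [gdqcv] add [uiy] -> 7 lines: wxh uiy iwsp ppwbn gmzjb eslz ylnre
Final line count: 7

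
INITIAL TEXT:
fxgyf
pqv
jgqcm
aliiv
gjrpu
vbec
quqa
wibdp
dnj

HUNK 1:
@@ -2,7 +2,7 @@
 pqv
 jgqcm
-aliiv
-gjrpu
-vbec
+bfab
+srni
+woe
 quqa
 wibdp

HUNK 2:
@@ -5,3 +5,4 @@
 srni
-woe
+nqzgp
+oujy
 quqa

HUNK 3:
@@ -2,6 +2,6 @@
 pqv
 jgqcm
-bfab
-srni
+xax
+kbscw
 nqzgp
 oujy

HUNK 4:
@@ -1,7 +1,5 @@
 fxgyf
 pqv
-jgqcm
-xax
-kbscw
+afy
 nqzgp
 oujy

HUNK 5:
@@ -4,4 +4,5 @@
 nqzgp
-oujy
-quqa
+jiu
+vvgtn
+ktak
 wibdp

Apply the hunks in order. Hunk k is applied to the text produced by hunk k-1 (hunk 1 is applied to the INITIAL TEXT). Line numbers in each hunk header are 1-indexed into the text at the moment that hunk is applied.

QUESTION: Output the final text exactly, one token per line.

Hunk 1: at line 2 remove [aliiv,gjrpu,vbec] add [bfab,srni,woe] -> 9 lines: fxgyf pqv jgqcm bfab srni woe quqa wibdp dnj
Hunk 2: at line 5 remove [woe] add [nqzgp,oujy] -> 10 lines: fxgyf pqv jgqcm bfab srni nqzgp oujy quqa wibdp dnj
Hunk 3: at line 2 remove [bfab,srni] add [xax,kbscw] -> 10 lines: fxgyf pqv jgqcm xax kbscw nqzgp oujy quqa wibdp dnj
Hunk 4: at line 1 remove [jgqcm,xax,kbscw] add [afy] -> 8 lines: fxgyf pqv afy nqzgp oujy quqa wibdp dnj
Hunk 5: at line 4 remove [oujy,quqa] add [jiu,vvgtn,ktak] -> 9 lines: fxgyf pqv afy nqzgp jiu vvgtn ktak wibdp dnj

Answer: fxgyf
pqv
afy
nqzgp
jiu
vvgtn
ktak
wibdp
dnj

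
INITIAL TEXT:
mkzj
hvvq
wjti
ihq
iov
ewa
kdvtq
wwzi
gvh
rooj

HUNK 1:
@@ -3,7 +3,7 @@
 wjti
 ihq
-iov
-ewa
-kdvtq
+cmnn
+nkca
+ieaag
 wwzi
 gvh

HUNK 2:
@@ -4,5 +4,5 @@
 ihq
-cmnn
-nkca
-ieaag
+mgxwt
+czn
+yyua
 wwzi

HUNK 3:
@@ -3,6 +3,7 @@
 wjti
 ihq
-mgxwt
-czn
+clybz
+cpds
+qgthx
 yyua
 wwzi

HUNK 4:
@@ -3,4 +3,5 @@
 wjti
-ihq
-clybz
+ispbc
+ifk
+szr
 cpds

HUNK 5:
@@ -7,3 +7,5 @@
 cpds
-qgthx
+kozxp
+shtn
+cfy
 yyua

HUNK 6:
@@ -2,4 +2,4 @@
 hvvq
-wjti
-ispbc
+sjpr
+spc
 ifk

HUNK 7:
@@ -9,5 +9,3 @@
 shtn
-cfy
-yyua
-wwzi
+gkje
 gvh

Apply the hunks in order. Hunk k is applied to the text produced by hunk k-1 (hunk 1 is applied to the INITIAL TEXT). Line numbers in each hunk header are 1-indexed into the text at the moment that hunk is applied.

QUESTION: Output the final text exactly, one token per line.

Hunk 1: at line 3 remove [iov,ewa,kdvtq] add [cmnn,nkca,ieaag] -> 10 lines: mkzj hvvq wjti ihq cmnn nkca ieaag wwzi gvh rooj
Hunk 2: at line 4 remove [cmnn,nkca,ieaag] add [mgxwt,czn,yyua] -> 10 lines: mkzj hvvq wjti ihq mgxwt czn yyua wwzi gvh rooj
Hunk 3: at line 3 remove [mgxwt,czn] add [clybz,cpds,qgthx] -> 11 lines: mkzj hvvq wjti ihq clybz cpds qgthx yyua wwzi gvh rooj
Hunk 4: at line 3 remove [ihq,clybz] add [ispbc,ifk,szr] -> 12 lines: mkzj hvvq wjti ispbc ifk szr cpds qgthx yyua wwzi gvh rooj
Hunk 5: at line 7 remove [qgthx] add [kozxp,shtn,cfy] -> 14 lines: mkzj hvvq wjti ispbc ifk szr cpds kozxp shtn cfy yyua wwzi gvh rooj
Hunk 6: at line 2 remove [wjti,ispbc] add [sjpr,spc] -> 14 lines: mkzj hvvq sjpr spc ifk szr cpds kozxp shtn cfy yyua wwzi gvh rooj
Hunk 7: at line 9 remove [cfy,yyua,wwzi] add [gkje] -> 12 lines: mkzj hvvq sjpr spc ifk szr cpds kozxp shtn gkje gvh rooj

Answer: mkzj
hvvq
sjpr
spc
ifk
szr
cpds
kozxp
shtn
gkje
gvh
rooj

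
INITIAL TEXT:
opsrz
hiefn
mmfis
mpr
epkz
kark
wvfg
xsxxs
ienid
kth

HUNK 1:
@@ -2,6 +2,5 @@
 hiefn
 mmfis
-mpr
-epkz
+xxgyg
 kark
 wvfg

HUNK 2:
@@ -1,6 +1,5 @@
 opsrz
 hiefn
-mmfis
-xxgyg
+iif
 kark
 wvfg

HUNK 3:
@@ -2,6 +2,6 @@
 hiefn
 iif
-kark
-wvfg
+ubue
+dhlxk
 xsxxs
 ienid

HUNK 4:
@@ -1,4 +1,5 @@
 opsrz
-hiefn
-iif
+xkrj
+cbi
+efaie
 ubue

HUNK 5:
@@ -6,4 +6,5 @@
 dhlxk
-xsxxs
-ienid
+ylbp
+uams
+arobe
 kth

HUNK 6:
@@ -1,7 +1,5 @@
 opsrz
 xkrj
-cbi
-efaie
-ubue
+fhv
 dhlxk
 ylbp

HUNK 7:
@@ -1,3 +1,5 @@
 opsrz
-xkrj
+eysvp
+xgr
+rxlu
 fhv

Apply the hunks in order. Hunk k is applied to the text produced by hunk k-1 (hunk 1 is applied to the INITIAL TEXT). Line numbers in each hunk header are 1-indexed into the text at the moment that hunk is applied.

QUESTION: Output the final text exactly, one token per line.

Hunk 1: at line 2 remove [mpr,epkz] add [xxgyg] -> 9 lines: opsrz hiefn mmfis xxgyg kark wvfg xsxxs ienid kth
Hunk 2: at line 1 remove [mmfis,xxgyg] add [iif] -> 8 lines: opsrz hiefn iif kark wvfg xsxxs ienid kth
Hunk 3: at line 2 remove [kark,wvfg] add [ubue,dhlxk] -> 8 lines: opsrz hiefn iif ubue dhlxk xsxxs ienid kth
Hunk 4: at line 1 remove [hiefn,iif] add [xkrj,cbi,efaie] -> 9 lines: opsrz xkrj cbi efaie ubue dhlxk xsxxs ienid kth
Hunk 5: at line 6 remove [xsxxs,ienid] add [ylbp,uams,arobe] -> 10 lines: opsrz xkrj cbi efaie ubue dhlxk ylbp uams arobe kth
Hunk 6: at line 1 remove [cbi,efaie,ubue] add [fhv] -> 8 lines: opsrz xkrj fhv dhlxk ylbp uams arobe kth
Hunk 7: at line 1 remove [xkrj] add [eysvp,xgr,rxlu] -> 10 lines: opsrz eysvp xgr rxlu fhv dhlxk ylbp uams arobe kth

Answer: opsrz
eysvp
xgr
rxlu
fhv
dhlxk
ylbp
uams
arobe
kth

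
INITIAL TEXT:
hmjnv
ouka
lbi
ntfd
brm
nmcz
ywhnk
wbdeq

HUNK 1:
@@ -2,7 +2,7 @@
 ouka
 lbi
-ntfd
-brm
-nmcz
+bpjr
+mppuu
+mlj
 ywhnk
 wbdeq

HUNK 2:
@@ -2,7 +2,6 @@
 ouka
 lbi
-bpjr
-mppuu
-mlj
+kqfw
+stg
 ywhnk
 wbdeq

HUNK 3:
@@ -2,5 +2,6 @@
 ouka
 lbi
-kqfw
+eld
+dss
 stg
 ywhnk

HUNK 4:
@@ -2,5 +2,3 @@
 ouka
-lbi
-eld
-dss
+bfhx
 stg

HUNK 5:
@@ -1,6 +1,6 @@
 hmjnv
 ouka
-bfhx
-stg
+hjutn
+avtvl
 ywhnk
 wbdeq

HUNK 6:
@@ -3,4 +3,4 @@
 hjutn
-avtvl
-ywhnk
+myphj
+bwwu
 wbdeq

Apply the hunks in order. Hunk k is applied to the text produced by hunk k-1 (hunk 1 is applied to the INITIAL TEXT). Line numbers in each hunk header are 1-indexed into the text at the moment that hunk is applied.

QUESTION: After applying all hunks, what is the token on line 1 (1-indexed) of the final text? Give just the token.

Hunk 1: at line 2 remove [ntfd,brm,nmcz] add [bpjr,mppuu,mlj] -> 8 lines: hmjnv ouka lbi bpjr mppuu mlj ywhnk wbdeq
Hunk 2: at line 2 remove [bpjr,mppuu,mlj] add [kqfw,stg] -> 7 lines: hmjnv ouka lbi kqfw stg ywhnk wbdeq
Hunk 3: at line 2 remove [kqfw] add [eld,dss] -> 8 lines: hmjnv ouka lbi eld dss stg ywhnk wbdeq
Hunk 4: at line 2 remove [lbi,eld,dss] add [bfhx] -> 6 lines: hmjnv ouka bfhx stg ywhnk wbdeq
Hunk 5: at line 1 remove [bfhx,stg] add [hjutn,avtvl] -> 6 lines: hmjnv ouka hjutn avtvl ywhnk wbdeq
Hunk 6: at line 3 remove [avtvl,ywhnk] add [myphj,bwwu] -> 6 lines: hmjnv ouka hjutn myphj bwwu wbdeq
Final line 1: hmjnv

Answer: hmjnv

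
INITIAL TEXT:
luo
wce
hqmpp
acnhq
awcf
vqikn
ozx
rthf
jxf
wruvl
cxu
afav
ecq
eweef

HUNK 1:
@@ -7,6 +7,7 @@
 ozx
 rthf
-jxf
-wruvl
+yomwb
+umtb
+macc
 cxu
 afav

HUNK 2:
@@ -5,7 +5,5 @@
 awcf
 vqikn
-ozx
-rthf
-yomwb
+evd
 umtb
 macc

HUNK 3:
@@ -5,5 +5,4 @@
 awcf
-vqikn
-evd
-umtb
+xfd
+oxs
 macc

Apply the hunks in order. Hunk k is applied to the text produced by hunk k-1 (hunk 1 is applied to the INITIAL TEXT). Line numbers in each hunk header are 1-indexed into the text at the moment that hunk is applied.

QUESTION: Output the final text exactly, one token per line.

Answer: luo
wce
hqmpp
acnhq
awcf
xfd
oxs
macc
cxu
afav
ecq
eweef

Derivation:
Hunk 1: at line 7 remove [jxf,wruvl] add [yomwb,umtb,macc] -> 15 lines: luo wce hqmpp acnhq awcf vqikn ozx rthf yomwb umtb macc cxu afav ecq eweef
Hunk 2: at line 5 remove [ozx,rthf,yomwb] add [evd] -> 13 lines: luo wce hqmpp acnhq awcf vqikn evd umtb macc cxu afav ecq eweef
Hunk 3: at line 5 remove [vqikn,evd,umtb] add [xfd,oxs] -> 12 lines: luo wce hqmpp acnhq awcf xfd oxs macc cxu afav ecq eweef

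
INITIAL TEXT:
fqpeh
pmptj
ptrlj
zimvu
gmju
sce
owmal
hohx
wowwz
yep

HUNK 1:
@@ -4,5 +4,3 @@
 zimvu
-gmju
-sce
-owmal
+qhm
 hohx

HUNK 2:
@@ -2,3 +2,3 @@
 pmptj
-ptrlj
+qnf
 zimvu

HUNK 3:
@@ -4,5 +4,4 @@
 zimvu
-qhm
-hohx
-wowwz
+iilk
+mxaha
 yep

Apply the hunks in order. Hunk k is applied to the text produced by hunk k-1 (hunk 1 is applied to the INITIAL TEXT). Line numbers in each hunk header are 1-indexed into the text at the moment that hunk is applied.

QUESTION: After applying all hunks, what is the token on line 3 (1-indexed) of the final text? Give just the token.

Answer: qnf

Derivation:
Hunk 1: at line 4 remove [gmju,sce,owmal] add [qhm] -> 8 lines: fqpeh pmptj ptrlj zimvu qhm hohx wowwz yep
Hunk 2: at line 2 remove [ptrlj] add [qnf] -> 8 lines: fqpeh pmptj qnf zimvu qhm hohx wowwz yep
Hunk 3: at line 4 remove [qhm,hohx,wowwz] add [iilk,mxaha] -> 7 lines: fqpeh pmptj qnf zimvu iilk mxaha yep
Final line 3: qnf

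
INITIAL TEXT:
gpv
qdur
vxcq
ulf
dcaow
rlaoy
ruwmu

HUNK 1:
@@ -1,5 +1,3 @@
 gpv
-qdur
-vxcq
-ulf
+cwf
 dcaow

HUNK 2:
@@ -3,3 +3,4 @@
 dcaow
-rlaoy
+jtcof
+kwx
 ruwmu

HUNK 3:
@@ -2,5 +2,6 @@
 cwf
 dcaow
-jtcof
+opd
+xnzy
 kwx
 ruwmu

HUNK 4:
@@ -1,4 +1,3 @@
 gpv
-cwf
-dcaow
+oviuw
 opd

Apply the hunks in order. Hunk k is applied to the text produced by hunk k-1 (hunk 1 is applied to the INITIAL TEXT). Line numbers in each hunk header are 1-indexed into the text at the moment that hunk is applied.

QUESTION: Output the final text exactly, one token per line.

Answer: gpv
oviuw
opd
xnzy
kwx
ruwmu

Derivation:
Hunk 1: at line 1 remove [qdur,vxcq,ulf] add [cwf] -> 5 lines: gpv cwf dcaow rlaoy ruwmu
Hunk 2: at line 3 remove [rlaoy] add [jtcof,kwx] -> 6 lines: gpv cwf dcaow jtcof kwx ruwmu
Hunk 3: at line 2 remove [jtcof] add [opd,xnzy] -> 7 lines: gpv cwf dcaow opd xnzy kwx ruwmu
Hunk 4: at line 1 remove [cwf,dcaow] add [oviuw] -> 6 lines: gpv oviuw opd xnzy kwx ruwmu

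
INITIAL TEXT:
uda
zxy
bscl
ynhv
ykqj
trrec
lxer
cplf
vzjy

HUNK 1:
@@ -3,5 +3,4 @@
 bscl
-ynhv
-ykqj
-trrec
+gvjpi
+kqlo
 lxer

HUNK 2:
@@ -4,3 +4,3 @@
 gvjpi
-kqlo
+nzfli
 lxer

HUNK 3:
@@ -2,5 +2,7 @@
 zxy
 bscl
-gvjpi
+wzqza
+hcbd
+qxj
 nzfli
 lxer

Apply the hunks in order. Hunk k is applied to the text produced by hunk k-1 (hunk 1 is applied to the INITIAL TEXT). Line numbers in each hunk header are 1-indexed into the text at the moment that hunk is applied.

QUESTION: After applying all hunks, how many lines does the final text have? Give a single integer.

Hunk 1: at line 3 remove [ynhv,ykqj,trrec] add [gvjpi,kqlo] -> 8 lines: uda zxy bscl gvjpi kqlo lxer cplf vzjy
Hunk 2: at line 4 remove [kqlo] add [nzfli] -> 8 lines: uda zxy bscl gvjpi nzfli lxer cplf vzjy
Hunk 3: at line 2 remove [gvjpi] add [wzqza,hcbd,qxj] -> 10 lines: uda zxy bscl wzqza hcbd qxj nzfli lxer cplf vzjy
Final line count: 10

Answer: 10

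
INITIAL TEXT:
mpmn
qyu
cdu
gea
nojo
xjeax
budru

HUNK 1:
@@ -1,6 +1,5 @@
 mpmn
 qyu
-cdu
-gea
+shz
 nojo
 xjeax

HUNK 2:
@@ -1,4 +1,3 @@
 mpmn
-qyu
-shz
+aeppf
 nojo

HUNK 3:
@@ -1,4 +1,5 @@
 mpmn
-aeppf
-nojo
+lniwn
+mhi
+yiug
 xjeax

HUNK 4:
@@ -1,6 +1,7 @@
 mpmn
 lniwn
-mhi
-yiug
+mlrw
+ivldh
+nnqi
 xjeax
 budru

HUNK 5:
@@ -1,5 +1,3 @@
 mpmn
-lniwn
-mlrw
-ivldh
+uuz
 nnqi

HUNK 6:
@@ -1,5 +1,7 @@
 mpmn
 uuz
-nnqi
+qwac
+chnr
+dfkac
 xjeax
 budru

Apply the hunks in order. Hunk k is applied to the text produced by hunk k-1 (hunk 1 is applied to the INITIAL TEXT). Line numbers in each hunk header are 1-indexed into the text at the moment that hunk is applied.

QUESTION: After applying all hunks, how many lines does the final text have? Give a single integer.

Hunk 1: at line 1 remove [cdu,gea] add [shz] -> 6 lines: mpmn qyu shz nojo xjeax budru
Hunk 2: at line 1 remove [qyu,shz] add [aeppf] -> 5 lines: mpmn aeppf nojo xjeax budru
Hunk 3: at line 1 remove [aeppf,nojo] add [lniwn,mhi,yiug] -> 6 lines: mpmn lniwn mhi yiug xjeax budru
Hunk 4: at line 1 remove [mhi,yiug] add [mlrw,ivldh,nnqi] -> 7 lines: mpmn lniwn mlrw ivldh nnqi xjeax budru
Hunk 5: at line 1 remove [lniwn,mlrw,ivldh] add [uuz] -> 5 lines: mpmn uuz nnqi xjeax budru
Hunk 6: at line 1 remove [nnqi] add [qwac,chnr,dfkac] -> 7 lines: mpmn uuz qwac chnr dfkac xjeax budru
Final line count: 7

Answer: 7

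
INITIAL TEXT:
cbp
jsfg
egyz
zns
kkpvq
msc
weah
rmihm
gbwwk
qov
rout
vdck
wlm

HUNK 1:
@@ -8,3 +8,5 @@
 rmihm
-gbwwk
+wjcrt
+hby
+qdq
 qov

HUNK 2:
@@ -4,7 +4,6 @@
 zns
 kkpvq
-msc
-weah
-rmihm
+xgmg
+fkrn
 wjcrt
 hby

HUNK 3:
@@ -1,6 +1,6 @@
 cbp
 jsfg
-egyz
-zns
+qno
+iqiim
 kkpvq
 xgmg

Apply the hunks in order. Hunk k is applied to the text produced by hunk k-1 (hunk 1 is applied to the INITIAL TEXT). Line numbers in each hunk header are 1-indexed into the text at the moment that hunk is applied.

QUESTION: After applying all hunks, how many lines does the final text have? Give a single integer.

Answer: 14

Derivation:
Hunk 1: at line 8 remove [gbwwk] add [wjcrt,hby,qdq] -> 15 lines: cbp jsfg egyz zns kkpvq msc weah rmihm wjcrt hby qdq qov rout vdck wlm
Hunk 2: at line 4 remove [msc,weah,rmihm] add [xgmg,fkrn] -> 14 lines: cbp jsfg egyz zns kkpvq xgmg fkrn wjcrt hby qdq qov rout vdck wlm
Hunk 3: at line 1 remove [egyz,zns] add [qno,iqiim] -> 14 lines: cbp jsfg qno iqiim kkpvq xgmg fkrn wjcrt hby qdq qov rout vdck wlm
Final line count: 14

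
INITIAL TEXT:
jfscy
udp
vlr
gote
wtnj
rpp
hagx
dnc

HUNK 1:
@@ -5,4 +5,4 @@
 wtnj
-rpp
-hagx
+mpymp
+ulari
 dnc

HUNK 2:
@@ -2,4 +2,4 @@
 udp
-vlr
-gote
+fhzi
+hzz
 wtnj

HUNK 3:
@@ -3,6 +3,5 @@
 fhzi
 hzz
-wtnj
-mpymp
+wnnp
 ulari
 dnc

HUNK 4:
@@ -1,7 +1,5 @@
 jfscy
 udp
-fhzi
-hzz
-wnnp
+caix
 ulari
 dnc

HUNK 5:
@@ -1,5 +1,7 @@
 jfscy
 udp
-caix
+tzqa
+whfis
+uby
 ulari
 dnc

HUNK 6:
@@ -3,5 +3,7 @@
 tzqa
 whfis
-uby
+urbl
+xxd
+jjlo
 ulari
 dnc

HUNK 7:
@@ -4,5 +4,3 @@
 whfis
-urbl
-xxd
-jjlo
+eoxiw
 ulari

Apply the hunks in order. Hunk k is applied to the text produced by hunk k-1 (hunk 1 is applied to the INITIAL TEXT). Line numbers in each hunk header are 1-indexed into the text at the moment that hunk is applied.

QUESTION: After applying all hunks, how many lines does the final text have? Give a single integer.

Hunk 1: at line 5 remove [rpp,hagx] add [mpymp,ulari] -> 8 lines: jfscy udp vlr gote wtnj mpymp ulari dnc
Hunk 2: at line 2 remove [vlr,gote] add [fhzi,hzz] -> 8 lines: jfscy udp fhzi hzz wtnj mpymp ulari dnc
Hunk 3: at line 3 remove [wtnj,mpymp] add [wnnp] -> 7 lines: jfscy udp fhzi hzz wnnp ulari dnc
Hunk 4: at line 1 remove [fhzi,hzz,wnnp] add [caix] -> 5 lines: jfscy udp caix ulari dnc
Hunk 5: at line 1 remove [caix] add [tzqa,whfis,uby] -> 7 lines: jfscy udp tzqa whfis uby ulari dnc
Hunk 6: at line 3 remove [uby] add [urbl,xxd,jjlo] -> 9 lines: jfscy udp tzqa whfis urbl xxd jjlo ulari dnc
Hunk 7: at line 4 remove [urbl,xxd,jjlo] add [eoxiw] -> 7 lines: jfscy udp tzqa whfis eoxiw ulari dnc
Final line count: 7

Answer: 7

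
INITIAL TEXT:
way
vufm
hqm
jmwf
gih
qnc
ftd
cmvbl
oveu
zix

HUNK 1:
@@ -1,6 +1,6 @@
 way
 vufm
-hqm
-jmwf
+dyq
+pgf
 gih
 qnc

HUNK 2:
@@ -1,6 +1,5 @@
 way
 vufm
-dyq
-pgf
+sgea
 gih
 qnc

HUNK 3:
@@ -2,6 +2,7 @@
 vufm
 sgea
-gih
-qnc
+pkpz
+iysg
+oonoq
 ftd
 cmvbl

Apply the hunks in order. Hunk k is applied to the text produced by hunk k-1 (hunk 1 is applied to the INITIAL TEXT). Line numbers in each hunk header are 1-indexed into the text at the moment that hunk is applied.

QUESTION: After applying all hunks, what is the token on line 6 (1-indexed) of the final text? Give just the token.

Hunk 1: at line 1 remove [hqm,jmwf] add [dyq,pgf] -> 10 lines: way vufm dyq pgf gih qnc ftd cmvbl oveu zix
Hunk 2: at line 1 remove [dyq,pgf] add [sgea] -> 9 lines: way vufm sgea gih qnc ftd cmvbl oveu zix
Hunk 3: at line 2 remove [gih,qnc] add [pkpz,iysg,oonoq] -> 10 lines: way vufm sgea pkpz iysg oonoq ftd cmvbl oveu zix
Final line 6: oonoq

Answer: oonoq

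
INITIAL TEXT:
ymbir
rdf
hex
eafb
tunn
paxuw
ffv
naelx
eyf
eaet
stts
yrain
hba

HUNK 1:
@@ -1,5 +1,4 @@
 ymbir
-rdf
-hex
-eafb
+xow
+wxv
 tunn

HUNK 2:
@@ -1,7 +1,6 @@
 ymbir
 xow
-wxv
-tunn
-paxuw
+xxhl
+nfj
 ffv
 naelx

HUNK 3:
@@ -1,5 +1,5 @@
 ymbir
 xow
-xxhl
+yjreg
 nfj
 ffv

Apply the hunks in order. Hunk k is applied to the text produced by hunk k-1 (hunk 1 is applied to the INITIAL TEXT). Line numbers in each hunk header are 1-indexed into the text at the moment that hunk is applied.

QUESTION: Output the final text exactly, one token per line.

Hunk 1: at line 1 remove [rdf,hex,eafb] add [xow,wxv] -> 12 lines: ymbir xow wxv tunn paxuw ffv naelx eyf eaet stts yrain hba
Hunk 2: at line 1 remove [wxv,tunn,paxuw] add [xxhl,nfj] -> 11 lines: ymbir xow xxhl nfj ffv naelx eyf eaet stts yrain hba
Hunk 3: at line 1 remove [xxhl] add [yjreg] -> 11 lines: ymbir xow yjreg nfj ffv naelx eyf eaet stts yrain hba

Answer: ymbir
xow
yjreg
nfj
ffv
naelx
eyf
eaet
stts
yrain
hba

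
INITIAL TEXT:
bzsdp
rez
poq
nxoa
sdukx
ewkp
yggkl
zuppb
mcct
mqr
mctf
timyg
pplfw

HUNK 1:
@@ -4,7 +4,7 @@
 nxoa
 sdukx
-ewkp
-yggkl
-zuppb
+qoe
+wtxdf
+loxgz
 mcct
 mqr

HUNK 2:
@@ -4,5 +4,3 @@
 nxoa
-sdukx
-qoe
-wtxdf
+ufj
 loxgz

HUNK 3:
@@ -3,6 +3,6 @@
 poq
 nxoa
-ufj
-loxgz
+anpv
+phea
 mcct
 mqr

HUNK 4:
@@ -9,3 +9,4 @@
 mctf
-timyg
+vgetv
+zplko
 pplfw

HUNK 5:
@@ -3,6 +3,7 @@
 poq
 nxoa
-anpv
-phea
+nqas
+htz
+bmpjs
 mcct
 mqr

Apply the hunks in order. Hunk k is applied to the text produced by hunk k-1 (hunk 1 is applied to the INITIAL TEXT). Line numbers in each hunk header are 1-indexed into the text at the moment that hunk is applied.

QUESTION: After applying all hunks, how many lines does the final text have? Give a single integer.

Answer: 13

Derivation:
Hunk 1: at line 4 remove [ewkp,yggkl,zuppb] add [qoe,wtxdf,loxgz] -> 13 lines: bzsdp rez poq nxoa sdukx qoe wtxdf loxgz mcct mqr mctf timyg pplfw
Hunk 2: at line 4 remove [sdukx,qoe,wtxdf] add [ufj] -> 11 lines: bzsdp rez poq nxoa ufj loxgz mcct mqr mctf timyg pplfw
Hunk 3: at line 3 remove [ufj,loxgz] add [anpv,phea] -> 11 lines: bzsdp rez poq nxoa anpv phea mcct mqr mctf timyg pplfw
Hunk 4: at line 9 remove [timyg] add [vgetv,zplko] -> 12 lines: bzsdp rez poq nxoa anpv phea mcct mqr mctf vgetv zplko pplfw
Hunk 5: at line 3 remove [anpv,phea] add [nqas,htz,bmpjs] -> 13 lines: bzsdp rez poq nxoa nqas htz bmpjs mcct mqr mctf vgetv zplko pplfw
Final line count: 13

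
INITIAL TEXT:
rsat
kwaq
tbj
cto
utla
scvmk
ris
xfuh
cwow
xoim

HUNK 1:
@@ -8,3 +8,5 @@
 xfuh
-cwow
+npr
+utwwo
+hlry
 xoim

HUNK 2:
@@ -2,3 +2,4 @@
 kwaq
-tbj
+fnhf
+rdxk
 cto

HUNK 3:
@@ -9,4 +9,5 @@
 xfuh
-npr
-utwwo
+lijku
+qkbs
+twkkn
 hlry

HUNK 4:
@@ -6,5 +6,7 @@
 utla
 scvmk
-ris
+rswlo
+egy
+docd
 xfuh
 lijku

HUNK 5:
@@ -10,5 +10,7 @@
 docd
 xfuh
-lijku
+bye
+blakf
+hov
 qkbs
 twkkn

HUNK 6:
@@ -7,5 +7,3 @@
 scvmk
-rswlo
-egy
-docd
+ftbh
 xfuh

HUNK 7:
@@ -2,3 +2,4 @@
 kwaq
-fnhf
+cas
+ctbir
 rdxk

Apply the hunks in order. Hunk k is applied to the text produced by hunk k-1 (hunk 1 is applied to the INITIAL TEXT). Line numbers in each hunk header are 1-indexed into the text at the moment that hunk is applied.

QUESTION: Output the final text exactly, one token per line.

Hunk 1: at line 8 remove [cwow] add [npr,utwwo,hlry] -> 12 lines: rsat kwaq tbj cto utla scvmk ris xfuh npr utwwo hlry xoim
Hunk 2: at line 2 remove [tbj] add [fnhf,rdxk] -> 13 lines: rsat kwaq fnhf rdxk cto utla scvmk ris xfuh npr utwwo hlry xoim
Hunk 3: at line 9 remove [npr,utwwo] add [lijku,qkbs,twkkn] -> 14 lines: rsat kwaq fnhf rdxk cto utla scvmk ris xfuh lijku qkbs twkkn hlry xoim
Hunk 4: at line 6 remove [ris] add [rswlo,egy,docd] -> 16 lines: rsat kwaq fnhf rdxk cto utla scvmk rswlo egy docd xfuh lijku qkbs twkkn hlry xoim
Hunk 5: at line 10 remove [lijku] add [bye,blakf,hov] -> 18 lines: rsat kwaq fnhf rdxk cto utla scvmk rswlo egy docd xfuh bye blakf hov qkbs twkkn hlry xoim
Hunk 6: at line 7 remove [rswlo,egy,docd] add [ftbh] -> 16 lines: rsat kwaq fnhf rdxk cto utla scvmk ftbh xfuh bye blakf hov qkbs twkkn hlry xoim
Hunk 7: at line 2 remove [fnhf] add [cas,ctbir] -> 17 lines: rsat kwaq cas ctbir rdxk cto utla scvmk ftbh xfuh bye blakf hov qkbs twkkn hlry xoim

Answer: rsat
kwaq
cas
ctbir
rdxk
cto
utla
scvmk
ftbh
xfuh
bye
blakf
hov
qkbs
twkkn
hlry
xoim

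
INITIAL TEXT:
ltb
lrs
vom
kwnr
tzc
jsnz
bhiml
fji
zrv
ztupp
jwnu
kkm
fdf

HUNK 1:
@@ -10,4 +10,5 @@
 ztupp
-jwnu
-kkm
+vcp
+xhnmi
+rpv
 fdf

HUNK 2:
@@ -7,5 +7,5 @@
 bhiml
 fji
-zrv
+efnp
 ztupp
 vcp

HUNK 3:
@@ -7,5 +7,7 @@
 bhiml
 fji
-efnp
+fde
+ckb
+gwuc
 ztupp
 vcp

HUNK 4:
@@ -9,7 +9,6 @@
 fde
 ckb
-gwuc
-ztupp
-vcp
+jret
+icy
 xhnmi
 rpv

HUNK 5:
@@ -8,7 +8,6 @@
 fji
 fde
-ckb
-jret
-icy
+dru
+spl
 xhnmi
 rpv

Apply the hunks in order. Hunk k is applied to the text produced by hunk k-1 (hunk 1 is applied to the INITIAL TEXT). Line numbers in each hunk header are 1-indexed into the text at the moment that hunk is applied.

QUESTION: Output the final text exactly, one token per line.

Answer: ltb
lrs
vom
kwnr
tzc
jsnz
bhiml
fji
fde
dru
spl
xhnmi
rpv
fdf

Derivation:
Hunk 1: at line 10 remove [jwnu,kkm] add [vcp,xhnmi,rpv] -> 14 lines: ltb lrs vom kwnr tzc jsnz bhiml fji zrv ztupp vcp xhnmi rpv fdf
Hunk 2: at line 7 remove [zrv] add [efnp] -> 14 lines: ltb lrs vom kwnr tzc jsnz bhiml fji efnp ztupp vcp xhnmi rpv fdf
Hunk 3: at line 7 remove [efnp] add [fde,ckb,gwuc] -> 16 lines: ltb lrs vom kwnr tzc jsnz bhiml fji fde ckb gwuc ztupp vcp xhnmi rpv fdf
Hunk 4: at line 9 remove [gwuc,ztupp,vcp] add [jret,icy] -> 15 lines: ltb lrs vom kwnr tzc jsnz bhiml fji fde ckb jret icy xhnmi rpv fdf
Hunk 5: at line 8 remove [ckb,jret,icy] add [dru,spl] -> 14 lines: ltb lrs vom kwnr tzc jsnz bhiml fji fde dru spl xhnmi rpv fdf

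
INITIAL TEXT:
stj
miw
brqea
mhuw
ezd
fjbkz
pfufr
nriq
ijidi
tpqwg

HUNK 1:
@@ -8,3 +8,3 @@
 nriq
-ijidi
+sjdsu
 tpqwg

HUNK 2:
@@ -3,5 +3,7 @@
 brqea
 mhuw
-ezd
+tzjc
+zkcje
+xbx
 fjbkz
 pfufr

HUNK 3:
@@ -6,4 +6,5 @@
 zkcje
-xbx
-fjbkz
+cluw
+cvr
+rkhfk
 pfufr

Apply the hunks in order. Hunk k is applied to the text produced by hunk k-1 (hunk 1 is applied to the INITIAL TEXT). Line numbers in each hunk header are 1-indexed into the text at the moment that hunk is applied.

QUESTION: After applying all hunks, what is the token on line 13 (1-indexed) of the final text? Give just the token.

Answer: tpqwg

Derivation:
Hunk 1: at line 8 remove [ijidi] add [sjdsu] -> 10 lines: stj miw brqea mhuw ezd fjbkz pfufr nriq sjdsu tpqwg
Hunk 2: at line 3 remove [ezd] add [tzjc,zkcje,xbx] -> 12 lines: stj miw brqea mhuw tzjc zkcje xbx fjbkz pfufr nriq sjdsu tpqwg
Hunk 3: at line 6 remove [xbx,fjbkz] add [cluw,cvr,rkhfk] -> 13 lines: stj miw brqea mhuw tzjc zkcje cluw cvr rkhfk pfufr nriq sjdsu tpqwg
Final line 13: tpqwg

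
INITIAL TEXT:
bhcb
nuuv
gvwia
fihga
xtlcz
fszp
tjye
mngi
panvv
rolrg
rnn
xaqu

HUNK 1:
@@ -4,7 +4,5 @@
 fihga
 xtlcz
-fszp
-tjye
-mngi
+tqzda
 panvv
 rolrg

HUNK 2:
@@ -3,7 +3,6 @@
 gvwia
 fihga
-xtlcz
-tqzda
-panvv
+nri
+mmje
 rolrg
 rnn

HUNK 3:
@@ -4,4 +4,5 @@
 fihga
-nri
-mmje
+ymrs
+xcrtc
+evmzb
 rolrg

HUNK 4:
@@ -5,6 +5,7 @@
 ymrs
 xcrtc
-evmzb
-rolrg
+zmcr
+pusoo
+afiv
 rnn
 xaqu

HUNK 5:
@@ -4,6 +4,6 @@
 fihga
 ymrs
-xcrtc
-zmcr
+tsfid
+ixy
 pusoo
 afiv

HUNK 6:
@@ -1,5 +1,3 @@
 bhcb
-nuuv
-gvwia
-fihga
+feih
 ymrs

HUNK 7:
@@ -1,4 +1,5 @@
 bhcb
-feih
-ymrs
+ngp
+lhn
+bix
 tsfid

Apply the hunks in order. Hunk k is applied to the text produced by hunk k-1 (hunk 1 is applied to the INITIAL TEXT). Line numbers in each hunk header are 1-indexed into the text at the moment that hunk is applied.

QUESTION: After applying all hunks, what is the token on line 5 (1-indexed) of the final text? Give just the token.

Answer: tsfid

Derivation:
Hunk 1: at line 4 remove [fszp,tjye,mngi] add [tqzda] -> 10 lines: bhcb nuuv gvwia fihga xtlcz tqzda panvv rolrg rnn xaqu
Hunk 2: at line 3 remove [xtlcz,tqzda,panvv] add [nri,mmje] -> 9 lines: bhcb nuuv gvwia fihga nri mmje rolrg rnn xaqu
Hunk 3: at line 4 remove [nri,mmje] add [ymrs,xcrtc,evmzb] -> 10 lines: bhcb nuuv gvwia fihga ymrs xcrtc evmzb rolrg rnn xaqu
Hunk 4: at line 5 remove [evmzb,rolrg] add [zmcr,pusoo,afiv] -> 11 lines: bhcb nuuv gvwia fihga ymrs xcrtc zmcr pusoo afiv rnn xaqu
Hunk 5: at line 4 remove [xcrtc,zmcr] add [tsfid,ixy] -> 11 lines: bhcb nuuv gvwia fihga ymrs tsfid ixy pusoo afiv rnn xaqu
Hunk 6: at line 1 remove [nuuv,gvwia,fihga] add [feih] -> 9 lines: bhcb feih ymrs tsfid ixy pusoo afiv rnn xaqu
Hunk 7: at line 1 remove [feih,ymrs] add [ngp,lhn,bix] -> 10 lines: bhcb ngp lhn bix tsfid ixy pusoo afiv rnn xaqu
Final line 5: tsfid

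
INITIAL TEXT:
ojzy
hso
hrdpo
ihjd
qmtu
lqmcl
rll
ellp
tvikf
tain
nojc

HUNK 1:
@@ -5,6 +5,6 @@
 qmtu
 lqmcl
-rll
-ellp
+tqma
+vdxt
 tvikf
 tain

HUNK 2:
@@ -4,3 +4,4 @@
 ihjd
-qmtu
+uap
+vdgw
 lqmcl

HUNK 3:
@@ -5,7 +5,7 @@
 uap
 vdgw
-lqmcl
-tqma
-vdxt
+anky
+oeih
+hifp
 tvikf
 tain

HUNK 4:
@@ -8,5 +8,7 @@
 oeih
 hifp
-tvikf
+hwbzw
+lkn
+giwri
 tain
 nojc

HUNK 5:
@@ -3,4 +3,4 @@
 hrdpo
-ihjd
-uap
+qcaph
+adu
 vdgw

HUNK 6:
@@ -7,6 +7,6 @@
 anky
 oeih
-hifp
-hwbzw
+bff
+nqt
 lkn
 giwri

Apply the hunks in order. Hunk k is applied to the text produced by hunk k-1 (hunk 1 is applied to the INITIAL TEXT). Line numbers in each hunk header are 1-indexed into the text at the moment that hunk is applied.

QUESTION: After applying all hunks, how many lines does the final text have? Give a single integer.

Hunk 1: at line 5 remove [rll,ellp] add [tqma,vdxt] -> 11 lines: ojzy hso hrdpo ihjd qmtu lqmcl tqma vdxt tvikf tain nojc
Hunk 2: at line 4 remove [qmtu] add [uap,vdgw] -> 12 lines: ojzy hso hrdpo ihjd uap vdgw lqmcl tqma vdxt tvikf tain nojc
Hunk 3: at line 5 remove [lqmcl,tqma,vdxt] add [anky,oeih,hifp] -> 12 lines: ojzy hso hrdpo ihjd uap vdgw anky oeih hifp tvikf tain nojc
Hunk 4: at line 8 remove [tvikf] add [hwbzw,lkn,giwri] -> 14 lines: ojzy hso hrdpo ihjd uap vdgw anky oeih hifp hwbzw lkn giwri tain nojc
Hunk 5: at line 3 remove [ihjd,uap] add [qcaph,adu] -> 14 lines: ojzy hso hrdpo qcaph adu vdgw anky oeih hifp hwbzw lkn giwri tain nojc
Hunk 6: at line 7 remove [hifp,hwbzw] add [bff,nqt] -> 14 lines: ojzy hso hrdpo qcaph adu vdgw anky oeih bff nqt lkn giwri tain nojc
Final line count: 14

Answer: 14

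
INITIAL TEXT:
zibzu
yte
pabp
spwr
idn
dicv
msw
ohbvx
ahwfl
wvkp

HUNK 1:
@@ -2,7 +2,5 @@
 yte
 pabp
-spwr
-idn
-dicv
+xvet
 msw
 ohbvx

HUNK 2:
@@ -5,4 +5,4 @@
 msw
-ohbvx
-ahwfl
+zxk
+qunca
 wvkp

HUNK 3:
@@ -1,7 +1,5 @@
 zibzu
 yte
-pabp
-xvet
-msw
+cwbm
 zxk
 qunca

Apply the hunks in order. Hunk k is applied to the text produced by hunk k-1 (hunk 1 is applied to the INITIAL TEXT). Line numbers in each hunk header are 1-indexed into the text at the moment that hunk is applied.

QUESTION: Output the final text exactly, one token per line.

Hunk 1: at line 2 remove [spwr,idn,dicv] add [xvet] -> 8 lines: zibzu yte pabp xvet msw ohbvx ahwfl wvkp
Hunk 2: at line 5 remove [ohbvx,ahwfl] add [zxk,qunca] -> 8 lines: zibzu yte pabp xvet msw zxk qunca wvkp
Hunk 3: at line 1 remove [pabp,xvet,msw] add [cwbm] -> 6 lines: zibzu yte cwbm zxk qunca wvkp

Answer: zibzu
yte
cwbm
zxk
qunca
wvkp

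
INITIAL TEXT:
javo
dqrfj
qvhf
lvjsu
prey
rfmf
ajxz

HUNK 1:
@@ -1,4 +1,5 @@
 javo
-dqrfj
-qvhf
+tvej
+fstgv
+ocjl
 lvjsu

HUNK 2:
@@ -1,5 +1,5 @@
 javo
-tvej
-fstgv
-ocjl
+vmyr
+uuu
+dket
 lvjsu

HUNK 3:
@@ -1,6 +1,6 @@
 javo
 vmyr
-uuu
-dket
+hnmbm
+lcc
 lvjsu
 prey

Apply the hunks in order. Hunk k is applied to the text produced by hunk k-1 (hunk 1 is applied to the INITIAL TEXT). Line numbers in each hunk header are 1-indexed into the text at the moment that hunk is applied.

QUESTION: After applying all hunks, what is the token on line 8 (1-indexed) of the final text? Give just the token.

Hunk 1: at line 1 remove [dqrfj,qvhf] add [tvej,fstgv,ocjl] -> 8 lines: javo tvej fstgv ocjl lvjsu prey rfmf ajxz
Hunk 2: at line 1 remove [tvej,fstgv,ocjl] add [vmyr,uuu,dket] -> 8 lines: javo vmyr uuu dket lvjsu prey rfmf ajxz
Hunk 3: at line 1 remove [uuu,dket] add [hnmbm,lcc] -> 8 lines: javo vmyr hnmbm lcc lvjsu prey rfmf ajxz
Final line 8: ajxz

Answer: ajxz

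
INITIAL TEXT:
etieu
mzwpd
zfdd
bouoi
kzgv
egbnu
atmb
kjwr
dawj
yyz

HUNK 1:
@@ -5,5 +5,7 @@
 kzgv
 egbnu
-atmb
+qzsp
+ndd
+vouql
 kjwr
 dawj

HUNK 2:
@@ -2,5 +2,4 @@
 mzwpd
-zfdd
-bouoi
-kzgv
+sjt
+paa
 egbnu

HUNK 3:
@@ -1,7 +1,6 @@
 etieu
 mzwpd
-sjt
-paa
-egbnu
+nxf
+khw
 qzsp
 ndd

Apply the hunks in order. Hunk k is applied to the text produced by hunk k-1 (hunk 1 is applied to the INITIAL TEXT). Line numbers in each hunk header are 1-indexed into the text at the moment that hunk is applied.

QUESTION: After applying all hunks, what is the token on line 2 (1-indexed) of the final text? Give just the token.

Answer: mzwpd

Derivation:
Hunk 1: at line 5 remove [atmb] add [qzsp,ndd,vouql] -> 12 lines: etieu mzwpd zfdd bouoi kzgv egbnu qzsp ndd vouql kjwr dawj yyz
Hunk 2: at line 2 remove [zfdd,bouoi,kzgv] add [sjt,paa] -> 11 lines: etieu mzwpd sjt paa egbnu qzsp ndd vouql kjwr dawj yyz
Hunk 3: at line 1 remove [sjt,paa,egbnu] add [nxf,khw] -> 10 lines: etieu mzwpd nxf khw qzsp ndd vouql kjwr dawj yyz
Final line 2: mzwpd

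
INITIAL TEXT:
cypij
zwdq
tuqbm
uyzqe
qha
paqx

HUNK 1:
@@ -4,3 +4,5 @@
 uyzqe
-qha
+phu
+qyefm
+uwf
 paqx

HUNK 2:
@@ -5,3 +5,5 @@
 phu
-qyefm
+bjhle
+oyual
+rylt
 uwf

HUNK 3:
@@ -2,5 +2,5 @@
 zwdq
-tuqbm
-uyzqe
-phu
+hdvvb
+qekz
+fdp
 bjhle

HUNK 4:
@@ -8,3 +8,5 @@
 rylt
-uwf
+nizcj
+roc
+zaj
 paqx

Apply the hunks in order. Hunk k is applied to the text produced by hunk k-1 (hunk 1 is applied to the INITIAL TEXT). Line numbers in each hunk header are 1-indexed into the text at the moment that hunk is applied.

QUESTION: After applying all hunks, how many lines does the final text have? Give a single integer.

Answer: 12

Derivation:
Hunk 1: at line 4 remove [qha] add [phu,qyefm,uwf] -> 8 lines: cypij zwdq tuqbm uyzqe phu qyefm uwf paqx
Hunk 2: at line 5 remove [qyefm] add [bjhle,oyual,rylt] -> 10 lines: cypij zwdq tuqbm uyzqe phu bjhle oyual rylt uwf paqx
Hunk 3: at line 2 remove [tuqbm,uyzqe,phu] add [hdvvb,qekz,fdp] -> 10 lines: cypij zwdq hdvvb qekz fdp bjhle oyual rylt uwf paqx
Hunk 4: at line 8 remove [uwf] add [nizcj,roc,zaj] -> 12 lines: cypij zwdq hdvvb qekz fdp bjhle oyual rylt nizcj roc zaj paqx
Final line count: 12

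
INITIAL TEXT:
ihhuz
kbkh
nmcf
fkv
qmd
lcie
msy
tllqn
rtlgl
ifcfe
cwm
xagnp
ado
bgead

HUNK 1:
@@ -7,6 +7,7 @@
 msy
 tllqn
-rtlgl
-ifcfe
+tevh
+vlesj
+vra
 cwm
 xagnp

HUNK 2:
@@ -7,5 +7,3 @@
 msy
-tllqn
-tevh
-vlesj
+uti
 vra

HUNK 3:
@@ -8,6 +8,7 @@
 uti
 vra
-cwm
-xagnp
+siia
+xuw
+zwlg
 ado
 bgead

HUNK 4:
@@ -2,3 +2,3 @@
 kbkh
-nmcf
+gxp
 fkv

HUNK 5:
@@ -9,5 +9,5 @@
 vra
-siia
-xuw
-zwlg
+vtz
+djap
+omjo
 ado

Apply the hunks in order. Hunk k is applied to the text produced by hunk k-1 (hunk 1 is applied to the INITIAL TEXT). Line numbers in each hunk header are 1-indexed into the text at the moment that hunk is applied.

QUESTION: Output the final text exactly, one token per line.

Hunk 1: at line 7 remove [rtlgl,ifcfe] add [tevh,vlesj,vra] -> 15 lines: ihhuz kbkh nmcf fkv qmd lcie msy tllqn tevh vlesj vra cwm xagnp ado bgead
Hunk 2: at line 7 remove [tllqn,tevh,vlesj] add [uti] -> 13 lines: ihhuz kbkh nmcf fkv qmd lcie msy uti vra cwm xagnp ado bgead
Hunk 3: at line 8 remove [cwm,xagnp] add [siia,xuw,zwlg] -> 14 lines: ihhuz kbkh nmcf fkv qmd lcie msy uti vra siia xuw zwlg ado bgead
Hunk 4: at line 2 remove [nmcf] add [gxp] -> 14 lines: ihhuz kbkh gxp fkv qmd lcie msy uti vra siia xuw zwlg ado bgead
Hunk 5: at line 9 remove [siia,xuw,zwlg] add [vtz,djap,omjo] -> 14 lines: ihhuz kbkh gxp fkv qmd lcie msy uti vra vtz djap omjo ado bgead

Answer: ihhuz
kbkh
gxp
fkv
qmd
lcie
msy
uti
vra
vtz
djap
omjo
ado
bgead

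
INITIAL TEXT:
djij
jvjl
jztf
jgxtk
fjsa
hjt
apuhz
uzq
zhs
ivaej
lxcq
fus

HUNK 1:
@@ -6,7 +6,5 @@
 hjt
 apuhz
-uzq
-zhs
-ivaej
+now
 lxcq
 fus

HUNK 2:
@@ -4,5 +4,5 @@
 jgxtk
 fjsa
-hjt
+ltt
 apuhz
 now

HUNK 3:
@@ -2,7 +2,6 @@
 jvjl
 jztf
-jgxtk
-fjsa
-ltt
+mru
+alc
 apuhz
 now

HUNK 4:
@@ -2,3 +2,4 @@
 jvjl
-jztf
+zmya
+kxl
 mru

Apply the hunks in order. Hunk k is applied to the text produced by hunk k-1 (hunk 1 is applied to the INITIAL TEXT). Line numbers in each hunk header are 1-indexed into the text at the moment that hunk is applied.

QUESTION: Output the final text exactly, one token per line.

Answer: djij
jvjl
zmya
kxl
mru
alc
apuhz
now
lxcq
fus

Derivation:
Hunk 1: at line 6 remove [uzq,zhs,ivaej] add [now] -> 10 lines: djij jvjl jztf jgxtk fjsa hjt apuhz now lxcq fus
Hunk 2: at line 4 remove [hjt] add [ltt] -> 10 lines: djij jvjl jztf jgxtk fjsa ltt apuhz now lxcq fus
Hunk 3: at line 2 remove [jgxtk,fjsa,ltt] add [mru,alc] -> 9 lines: djij jvjl jztf mru alc apuhz now lxcq fus
Hunk 4: at line 2 remove [jztf] add [zmya,kxl] -> 10 lines: djij jvjl zmya kxl mru alc apuhz now lxcq fus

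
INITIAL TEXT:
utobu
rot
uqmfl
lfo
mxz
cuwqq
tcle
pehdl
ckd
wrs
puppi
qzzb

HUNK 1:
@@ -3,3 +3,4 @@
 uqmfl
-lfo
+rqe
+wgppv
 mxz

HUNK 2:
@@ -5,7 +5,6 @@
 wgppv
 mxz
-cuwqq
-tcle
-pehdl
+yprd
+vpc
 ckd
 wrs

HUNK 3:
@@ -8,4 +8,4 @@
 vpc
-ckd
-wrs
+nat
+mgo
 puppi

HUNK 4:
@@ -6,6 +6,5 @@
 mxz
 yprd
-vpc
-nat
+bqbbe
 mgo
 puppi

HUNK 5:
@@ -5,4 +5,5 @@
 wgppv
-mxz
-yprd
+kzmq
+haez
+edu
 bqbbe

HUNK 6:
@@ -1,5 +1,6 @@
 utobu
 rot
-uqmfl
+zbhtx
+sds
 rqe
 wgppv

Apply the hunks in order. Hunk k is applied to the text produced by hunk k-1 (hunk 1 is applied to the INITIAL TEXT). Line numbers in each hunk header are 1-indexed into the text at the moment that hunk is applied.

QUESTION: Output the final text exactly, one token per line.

Answer: utobu
rot
zbhtx
sds
rqe
wgppv
kzmq
haez
edu
bqbbe
mgo
puppi
qzzb

Derivation:
Hunk 1: at line 3 remove [lfo] add [rqe,wgppv] -> 13 lines: utobu rot uqmfl rqe wgppv mxz cuwqq tcle pehdl ckd wrs puppi qzzb
Hunk 2: at line 5 remove [cuwqq,tcle,pehdl] add [yprd,vpc] -> 12 lines: utobu rot uqmfl rqe wgppv mxz yprd vpc ckd wrs puppi qzzb
Hunk 3: at line 8 remove [ckd,wrs] add [nat,mgo] -> 12 lines: utobu rot uqmfl rqe wgppv mxz yprd vpc nat mgo puppi qzzb
Hunk 4: at line 6 remove [vpc,nat] add [bqbbe] -> 11 lines: utobu rot uqmfl rqe wgppv mxz yprd bqbbe mgo puppi qzzb
Hunk 5: at line 5 remove [mxz,yprd] add [kzmq,haez,edu] -> 12 lines: utobu rot uqmfl rqe wgppv kzmq haez edu bqbbe mgo puppi qzzb
Hunk 6: at line 1 remove [uqmfl] add [zbhtx,sds] -> 13 lines: utobu rot zbhtx sds rqe wgppv kzmq haez edu bqbbe mgo puppi qzzb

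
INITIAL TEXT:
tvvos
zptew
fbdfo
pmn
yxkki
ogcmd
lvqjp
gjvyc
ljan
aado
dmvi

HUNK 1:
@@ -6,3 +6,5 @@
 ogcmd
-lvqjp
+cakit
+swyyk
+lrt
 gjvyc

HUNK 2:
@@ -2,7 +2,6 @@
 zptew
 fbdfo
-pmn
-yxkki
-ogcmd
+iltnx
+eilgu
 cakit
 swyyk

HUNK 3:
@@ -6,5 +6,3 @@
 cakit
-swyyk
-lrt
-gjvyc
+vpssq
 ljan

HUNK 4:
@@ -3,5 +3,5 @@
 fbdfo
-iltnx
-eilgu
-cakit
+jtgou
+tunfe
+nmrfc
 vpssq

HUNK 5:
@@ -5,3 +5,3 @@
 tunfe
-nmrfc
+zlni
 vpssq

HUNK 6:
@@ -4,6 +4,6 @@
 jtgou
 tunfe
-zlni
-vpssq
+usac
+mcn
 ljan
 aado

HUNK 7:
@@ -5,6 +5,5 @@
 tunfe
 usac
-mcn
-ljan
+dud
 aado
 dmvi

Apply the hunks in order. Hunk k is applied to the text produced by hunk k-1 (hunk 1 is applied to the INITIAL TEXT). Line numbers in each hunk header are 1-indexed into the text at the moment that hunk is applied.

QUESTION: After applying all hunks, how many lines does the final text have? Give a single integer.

Hunk 1: at line 6 remove [lvqjp] add [cakit,swyyk,lrt] -> 13 lines: tvvos zptew fbdfo pmn yxkki ogcmd cakit swyyk lrt gjvyc ljan aado dmvi
Hunk 2: at line 2 remove [pmn,yxkki,ogcmd] add [iltnx,eilgu] -> 12 lines: tvvos zptew fbdfo iltnx eilgu cakit swyyk lrt gjvyc ljan aado dmvi
Hunk 3: at line 6 remove [swyyk,lrt,gjvyc] add [vpssq] -> 10 lines: tvvos zptew fbdfo iltnx eilgu cakit vpssq ljan aado dmvi
Hunk 4: at line 3 remove [iltnx,eilgu,cakit] add [jtgou,tunfe,nmrfc] -> 10 lines: tvvos zptew fbdfo jtgou tunfe nmrfc vpssq ljan aado dmvi
Hunk 5: at line 5 remove [nmrfc] add [zlni] -> 10 lines: tvvos zptew fbdfo jtgou tunfe zlni vpssq ljan aado dmvi
Hunk 6: at line 4 remove [zlni,vpssq] add [usac,mcn] -> 10 lines: tvvos zptew fbdfo jtgou tunfe usac mcn ljan aado dmvi
Hunk 7: at line 5 remove [mcn,ljan] add [dud] -> 9 lines: tvvos zptew fbdfo jtgou tunfe usac dud aado dmvi
Final line count: 9

Answer: 9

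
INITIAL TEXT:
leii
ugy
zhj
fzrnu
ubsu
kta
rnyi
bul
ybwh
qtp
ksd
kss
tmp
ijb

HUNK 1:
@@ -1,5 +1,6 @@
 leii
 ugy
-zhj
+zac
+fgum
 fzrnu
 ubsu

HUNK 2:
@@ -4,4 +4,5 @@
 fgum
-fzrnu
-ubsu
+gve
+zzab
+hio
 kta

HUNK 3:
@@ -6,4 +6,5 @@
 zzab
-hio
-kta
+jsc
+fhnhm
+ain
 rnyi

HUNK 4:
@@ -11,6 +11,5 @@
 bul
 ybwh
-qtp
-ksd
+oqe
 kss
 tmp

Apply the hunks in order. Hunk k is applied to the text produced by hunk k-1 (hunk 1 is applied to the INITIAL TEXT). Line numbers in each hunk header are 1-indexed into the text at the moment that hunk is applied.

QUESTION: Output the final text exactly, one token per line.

Answer: leii
ugy
zac
fgum
gve
zzab
jsc
fhnhm
ain
rnyi
bul
ybwh
oqe
kss
tmp
ijb

Derivation:
Hunk 1: at line 1 remove [zhj] add [zac,fgum] -> 15 lines: leii ugy zac fgum fzrnu ubsu kta rnyi bul ybwh qtp ksd kss tmp ijb
Hunk 2: at line 4 remove [fzrnu,ubsu] add [gve,zzab,hio] -> 16 lines: leii ugy zac fgum gve zzab hio kta rnyi bul ybwh qtp ksd kss tmp ijb
Hunk 3: at line 6 remove [hio,kta] add [jsc,fhnhm,ain] -> 17 lines: leii ugy zac fgum gve zzab jsc fhnhm ain rnyi bul ybwh qtp ksd kss tmp ijb
Hunk 4: at line 11 remove [qtp,ksd] add [oqe] -> 16 lines: leii ugy zac fgum gve zzab jsc fhnhm ain rnyi bul ybwh oqe kss tmp ijb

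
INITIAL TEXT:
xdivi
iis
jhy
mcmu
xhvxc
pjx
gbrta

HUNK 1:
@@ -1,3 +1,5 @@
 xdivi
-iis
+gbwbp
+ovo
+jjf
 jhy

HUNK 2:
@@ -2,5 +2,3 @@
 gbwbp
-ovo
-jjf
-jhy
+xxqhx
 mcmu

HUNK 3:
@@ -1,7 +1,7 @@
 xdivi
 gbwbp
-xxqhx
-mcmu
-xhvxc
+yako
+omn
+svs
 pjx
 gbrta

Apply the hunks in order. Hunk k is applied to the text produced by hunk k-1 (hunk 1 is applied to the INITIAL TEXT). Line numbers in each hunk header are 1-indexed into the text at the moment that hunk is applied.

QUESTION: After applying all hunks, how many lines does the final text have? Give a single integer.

Answer: 7

Derivation:
Hunk 1: at line 1 remove [iis] add [gbwbp,ovo,jjf] -> 9 lines: xdivi gbwbp ovo jjf jhy mcmu xhvxc pjx gbrta
Hunk 2: at line 2 remove [ovo,jjf,jhy] add [xxqhx] -> 7 lines: xdivi gbwbp xxqhx mcmu xhvxc pjx gbrta
Hunk 3: at line 1 remove [xxqhx,mcmu,xhvxc] add [yako,omn,svs] -> 7 lines: xdivi gbwbp yako omn svs pjx gbrta
Final line count: 7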